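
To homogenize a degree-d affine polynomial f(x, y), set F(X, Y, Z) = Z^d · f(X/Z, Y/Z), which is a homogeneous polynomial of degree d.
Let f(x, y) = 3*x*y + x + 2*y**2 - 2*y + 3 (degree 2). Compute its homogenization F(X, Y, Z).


F(X, Y, Z) = 3*X*Y + X*Z + 2*Y**2 - 2*Y*Z + 3*Z**2

deg(f) = 2.
Substitute x = X/Z, y = Y/Z into f, then multiply by Z^2.
  monomial 3·x^1·y^1 ↦ 3·X^1·Y^1·Z^0.
  monomial 1·x^1·y^0 ↦ 1·X^1·Y^0·Z^1.
  monomial 2·x^0·y^2 ↦ 2·X^0·Y^2·Z^0.
  monomial -2·x^0·y^1 ↦ -2·X^0·Y^1·Z^1.
  monomial 3·x^0·y^0 ↦ 3·X^0·Y^0·Z^2.
Collecting: F(X, Y, Z) = 3*X*Y + X*Z + 2*Y**2 - 2*Y*Z + 3*Z**2.


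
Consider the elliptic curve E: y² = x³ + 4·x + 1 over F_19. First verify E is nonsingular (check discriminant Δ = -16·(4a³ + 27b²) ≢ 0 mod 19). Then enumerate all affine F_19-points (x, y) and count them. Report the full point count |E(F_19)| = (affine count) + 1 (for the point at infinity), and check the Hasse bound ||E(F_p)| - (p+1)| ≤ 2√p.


Affine points = {(0, 1), (0, 18), (1, 5), (1, 14), (2, 6), (2, 13), (4, 9), (4, 10), (7, 7), (7, 12), (9, 5), (9, 14), (15, 4), (15, 15), (16, 0), (17, 2), (17, 17)}; affine count = 17; |E(F_19)| = 18.

Discriminant check: Δ ∝ 4a³ + 27b² = 4·4³ + 27·1² = 4·64 + 27·1 ≡ 17 (mod 19). Nonzero ⇒ E is nonsingular.
For each x ∈ F_19, compute rhs = x³ + 4·x + 1 mod 19, then count y ∈ F_19 with y² ≡ rhs.
  x = 0: rhs = 1, matching y values: 1, 18 (2 points).
  x = 1: rhs = 6, matching y values: 5, 14 (2 points).
  x = 2: rhs = 17, matching y values: 6, 13 (2 points).
  x = 3: rhs = 2, matching y values: none (0 points).
  x = 4: rhs = 5, matching y values: 9, 10 (2 points).
  x = 5: rhs = 13, matching y values: none (0 points).
  x = 6: rhs = 13, matching y values: none (0 points).
  x = 7: rhs = 11, matching y values: 7, 12 (2 points).
  x = 8: rhs = 13, matching y values: none (0 points).
  x = 9: rhs = 6, matching y values: 5, 14 (2 points).
  x = 10: rhs = 15, matching y values: none (0 points).
  x = 11: rhs = 8, matching y values: none (0 points).
  x = 12: rhs = 10, matching y values: none (0 points).
  x = 13: rhs = 8, matching y values: none (0 points).
  x = 14: rhs = 8, matching y values: none (0 points).
  x = 15: rhs = 16, matching y values: 4, 15 (2 points).
  x = 16: rhs = 0, matching y values: 0 (1 points).
  x = 17: rhs = 4, matching y values: 2, 17 (2 points).
  x = 18: rhs = 15, matching y values: none (0 points).
Total affine count: 17.
Full point count |E(F_19)| = 17 + 1 = 18.
Hasse bound: |18 − (19+1)| = |-2| = 2 ≤ 2√19 ≈ 8.7178 ✓.


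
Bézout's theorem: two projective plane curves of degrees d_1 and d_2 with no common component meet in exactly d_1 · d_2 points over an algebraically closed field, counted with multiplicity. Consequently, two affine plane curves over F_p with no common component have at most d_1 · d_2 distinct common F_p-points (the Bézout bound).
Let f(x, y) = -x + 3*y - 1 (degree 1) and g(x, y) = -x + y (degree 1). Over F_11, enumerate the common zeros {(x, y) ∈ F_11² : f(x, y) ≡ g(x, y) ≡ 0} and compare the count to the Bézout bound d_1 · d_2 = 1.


Common zeros: {(6, 6)}; count = 1; Bézout bound = 1.

deg(f) = 1, deg(g) = 1, so Bézout bound = 1.
Scan x ∈ F_11. For each x, list the y ∈ F_11 with f(x, y) ≡ 0 and those with g(x, y) ≡ 0 (mod 11); the common zeros in that column are the intersection.
  x = 0: f ≡ 0 at y ∈ {4}; g ≡ 0 at y ∈ {0}; common: ∅.
  x = 1: f ≡ 0 at y ∈ {8}; g ≡ 0 at y ∈ {1}; common: ∅.
  x = 2: f ≡ 0 at y ∈ {1}; g ≡ 0 at y ∈ {2}; common: ∅.
  x = 3: f ≡ 0 at y ∈ {5}; g ≡ 0 at y ∈ {3}; common: ∅.
  x = 4: f ≡ 0 at y ∈ {9}; g ≡ 0 at y ∈ {4}; common: ∅.
  x = 5: f ≡ 0 at y ∈ {2}; g ≡ 0 at y ∈ {5}; common: ∅.
  x = 6: f ≡ 0 at y ∈ {6}; g ≡ 0 at y ∈ {6}; common: {6}.
  x = 7: f ≡ 0 at y ∈ {10}; g ≡ 0 at y ∈ {7}; common: ∅.
  x = 8: f ≡ 0 at y ∈ {3}; g ≡ 0 at y ∈ {8}; common: ∅.
  x = 9: f ≡ 0 at y ∈ {7}; g ≡ 0 at y ∈ {9}; common: ∅.
  x = 10: f ≡ 0 at y ∈ {0}; g ≡ 0 at y ∈ {10}; common: ∅.
Collecting: common zeros = {(6, 6)}, so the count is 1.
Comparison with the Bézout bound: 1 ≤ 1 = deg(f)·deg(g), as expected for curves with no common component (the bound is attained).


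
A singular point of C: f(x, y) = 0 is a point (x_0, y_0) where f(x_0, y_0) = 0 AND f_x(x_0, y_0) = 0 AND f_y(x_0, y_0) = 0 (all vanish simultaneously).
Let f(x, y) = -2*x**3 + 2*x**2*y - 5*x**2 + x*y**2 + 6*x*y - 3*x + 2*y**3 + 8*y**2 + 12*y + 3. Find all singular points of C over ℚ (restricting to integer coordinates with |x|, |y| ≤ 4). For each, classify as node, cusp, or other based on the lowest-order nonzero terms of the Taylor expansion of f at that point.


Singular points: {(-1, -1)}; classification: node.

Compute partial derivatives:
  f_x = -6*x**2 + 4*x*y - 10*x + y**2 + 6*y - 3.
  f_y = 2*x**2 + 2*x*y + 6*x + 6*y**2 + 16*y + 12.
Scan x_0 ∈ {−4, ..., 4}. For each x_0, f_y(x_0, y) is a polynomial in y; find its integer roots y ∈ {−4, ..., 4}, then test f_x and f at those candidates.
  x = -4: f_y(-4, y) = 6*y**2 + 8*y + 20; no integer root y with |y| ≤ 4.
  x = -3: f_y(-3, y) = 6*y**2 + 10*y + 12; no integer root y with |y| ≤ 4.
  x = -2: f_y(-2, y) = 6*y**2 + 12*y + 8; no integer root y with |y| ≤ 4.
  x = -1: f_y(-1, y) = 6*y**2 + 14*y + 8; vanishes at y ∈ {-1}. (-1, -1): f_x = 0, f = 0 — SINGULAR.
  x = 0: f_y(0, y) = 6*y**2 + 16*y + 12; no integer root y with |y| ≤ 4.
  x = 1: f_y(1, y) = 6*y**2 + 18*y + 20; no integer root y with |y| ≤ 4.
  x = 2: f_y(2, y) = 6*y**2 + 20*y + 32; no integer root y with |y| ≤ 4.
  x = 3: f_y(3, y) = 6*y**2 + 22*y + 48; no integer root y with |y| ≤ 4.
  x = 4: f_y(4, y) = 6*y**2 + 24*y + 68; no integer root y with |y| ≤ 4.
Only singular point on the grid: (-1, -1).
Classify: substitute x = -1 + u, y = -1 + v and expand: f = -2*u**3 + 2*u**2*v - u**2 + u*v**2 + 2*v**3 + v**2.
No constant or linear terms (consistent with a singular point). Quadratic part: -u**2 + v**2. Cubic part: -2*u**3 + 2*u**2*v + u*v**2 + 2*v**3.
The quadratic part v**2 - u**2 = (v − u)(v + u) splits into two distinct linear factors, so there are two distinct tangent lines y − -1 = ±(x − -1) — this is a node (ordinary double point).
Classification: node.


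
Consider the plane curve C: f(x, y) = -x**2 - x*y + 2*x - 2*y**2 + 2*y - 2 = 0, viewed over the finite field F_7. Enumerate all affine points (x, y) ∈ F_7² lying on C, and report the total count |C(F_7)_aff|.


Affine F_7-points: {(0, 3), (0, 5), (1, 2), (4, 1), (4, 5), (6, 2), (6, 3)}; count = 7.

For each of the 49 pairs (x, y) ∈ F_7², evaluate f(x, y) mod 7. Record the zeros.
  x = 0: [0↦5, 1↦5, 2↦1, 3↦0, 4↦2, 5↦0, 6↦1]  zeros at y ∈ {3, 5}
  x = 1: [0↦6, 1↦5, 2↦0, 3↦5, 4↦6, 5↦3, 6↦3]  zeros at y ∈ {2}
  x = 2: [0↦5, 1↦3, 2↦4, 3↦1, 4↦1, 5↦4, 6↦3]  zeros at y ∈ ∅
  x = 3: [0↦2, 1↦6, 2↦6, 3↦2, 4↦1, 5↦3, 6↦1]  zeros at y ∈ ∅
  x = 4: [0↦4, 1↦0, 2↦6, 3↦1, 4↦6, 5↦0, 6↦4]  zeros at y ∈ {1, 5}
  x = 5: [0↦4, 1↦6, 2↦4, 3↦5, 4↦2, 5↦2, 6↦5]  zeros at y ∈ ∅
  x = 6: [0↦2, 1↦3, 2↦0, 3↦0, 4↦3, 5↦2, 6↦4]  zeros at y ∈ {2, 3}
Collecting zeros: affine points = {(0, 3), (0, 5), (1, 2), (4, 1), (4, 5), (6, 2), (6, 3)}.
Total count |C(F_7)_aff| = 7.


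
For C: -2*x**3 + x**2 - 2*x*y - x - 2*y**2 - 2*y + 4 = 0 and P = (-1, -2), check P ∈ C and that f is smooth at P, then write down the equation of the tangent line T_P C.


Tangent line at P: -5*x + 8*y + 11 = 0.

Step 1: f(-1, -2) = 0, so P lies on C.
Step 2: partial derivatives
  f_x(x, y) = -6*x**2 + 2*x - 2*y - 1, f_y(x, y) = -2*x - 4*y - 2.
  f_x(P) = -5, f_y(P) = 8 (gradient nonzero, so P is smooth).
Step 3: tangent line at P: -5·(x − -1) + 8·(y − -2) = 0.
Expanding: -5*x + 8*y + 11 = 0.


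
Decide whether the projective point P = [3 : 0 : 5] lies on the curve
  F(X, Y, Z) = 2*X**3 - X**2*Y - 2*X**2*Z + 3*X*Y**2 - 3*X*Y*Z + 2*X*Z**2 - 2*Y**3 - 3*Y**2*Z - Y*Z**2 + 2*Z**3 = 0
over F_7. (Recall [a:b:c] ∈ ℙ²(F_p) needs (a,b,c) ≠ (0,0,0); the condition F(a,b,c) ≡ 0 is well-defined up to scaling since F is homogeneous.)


F(3,0,5) ≡ 0 (mod 7); P is on the curve.

Evaluate F(3, 0, 5) term-by-term (mod 7).
  2*X**3 ↦ 2·27·1·1 = 54
  -X**2*Y ↦ -1·9·0·1 = 0
  -2*X**2*Z ↦ -2·9·1·5 = -90
  3*X*Y**2 ↦ 3·3·0·1 = 0
  -3*X*Y*Z ↦ -3·3·0·5 = 0
  2*X*Z**2 ↦ 2·3·1·25 = 150
  -2*Y**3 ↦ -2·1·0·1 = 0
  -3*Y**2*Z ↦ -3·1·0·5 = 0
  -Y*Z**2 ↦ -1·1·0·25 = 0
  2*Z**3 ↦ 2·1·1·125 = 250
Sum: F(3, 0, 5) = (54) + (0) + (-90) + (0) + (0) + (150) + (0) + (0) + (0) + (250) = 364.
Reducing mod 7: 364 ≡ 0 (mod 7).
Since F(a, b, c) ≡ 0 (mod 7), P lies on the curve.


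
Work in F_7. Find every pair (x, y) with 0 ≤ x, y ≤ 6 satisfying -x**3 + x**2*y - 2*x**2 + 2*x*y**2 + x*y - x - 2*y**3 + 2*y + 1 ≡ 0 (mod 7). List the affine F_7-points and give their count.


Affine F_7-points: {(0, 4), (2, 1), (2, 4), (3, 5), (5, 2)}; count = 5.

For each of the 49 pairs (x, y) ∈ F_7², evaluate f(x, y) mod 7. Record the zeros.
  x = 0: [0↦1, 1↦1, 2↦3, 3↦2, 4↦0, 5↦6, 6↦1]  zeros at y ∈ {4}
  x = 1: [0↦4, 1↦1, 2↦4, 3↦1, 4↦1, 5↦6, 6↦4]  zeros at y ∈ ∅
  x = 2: [0↦4, 1↦0, 2↦6, 3↦3, 4↦0, 5↦6, 6↦2]  zeros at y ∈ {1, 4}
  x = 3: [0↦2, 1↦6, 2↦3, 3↦2, 4↦5, 5↦0, 6↦3]  zeros at y ∈ {5}
  x = 4: [0↦6, 1↦6, 2↦3, 3↦6, 4↦3, 5↦3, 6↦1]  zeros at y ∈ ∅
  x = 5: [0↦3, 1↦1, 2↦0, 3↦2, 4↦2, 5↦2, 6↦4]  zeros at y ∈ {2}
  x = 6: [0↦1, 1↦6, 2↦2, 3↦5, 4↦3, 5↦5, 6↦6]  zeros at y ∈ ∅
Collecting zeros: affine points = {(0, 4), (2, 1), (2, 4), (3, 5), (5, 2)}.
Total count |C(F_7)_aff| = 5.


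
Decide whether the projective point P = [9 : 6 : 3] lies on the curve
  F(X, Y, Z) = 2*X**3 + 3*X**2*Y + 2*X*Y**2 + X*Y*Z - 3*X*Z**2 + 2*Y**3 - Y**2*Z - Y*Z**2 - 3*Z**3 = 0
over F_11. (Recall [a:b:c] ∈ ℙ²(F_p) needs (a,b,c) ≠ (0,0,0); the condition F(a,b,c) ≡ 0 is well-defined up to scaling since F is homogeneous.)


F(9,6,3) ≡ 9 (mod 11); P is NOT on the curve.

Evaluate F(9, 6, 3) term-by-term (mod 11).
  2*X**3 ↦ 2·729·1·1 = 1458
  3*X**2*Y ↦ 3·81·6·1 = 1458
  2*X*Y**2 ↦ 2·9·36·1 = 648
  X*Y*Z ↦ 1·9·6·3 = 162
  -3*X*Z**2 ↦ -3·9·1·9 = -243
  2*Y**3 ↦ 2·1·216·1 = 432
  -Y**2*Z ↦ -1·1·36·3 = -108
  -Y*Z**2 ↦ -1·1·6·9 = -54
  -3*Z**3 ↦ -3·1·1·27 = -81
Sum: F(9, 6, 3) = (1458) + (1458) + (648) + (162) + (-243) + (432) + (-108) + (-54) + (-81) = 3672.
Reducing mod 11: 3672 ≡ 9 (mod 11).
Since F(a, b, c) ≡ 9 ≠ 0 (mod 11), P does NOT lie on the curve.


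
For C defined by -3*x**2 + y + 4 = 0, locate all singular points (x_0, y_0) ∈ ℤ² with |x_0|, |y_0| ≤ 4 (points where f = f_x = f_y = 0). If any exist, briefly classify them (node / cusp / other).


No singular points in the scanned grid; C is smooth there.

Compute partial derivatives:
  f_x = -6*x.
  f_y = 1.
f_y = 1 is a nonzero constant, so f_y never vanishes: no point (x, y) can satisfy f = f_x = f_y = 0. In particular no (x, y) ∈ {−4, ..., 4}² is singular; the curve is smooth.


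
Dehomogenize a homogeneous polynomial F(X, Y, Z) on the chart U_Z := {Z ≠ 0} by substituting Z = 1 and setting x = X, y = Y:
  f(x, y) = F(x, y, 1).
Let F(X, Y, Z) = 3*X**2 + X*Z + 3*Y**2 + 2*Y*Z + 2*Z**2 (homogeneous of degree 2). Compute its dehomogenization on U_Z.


f(x, y) = 3*x**2 + x + 3*y**2 + 2*y + 2

On U_Z we set Z = 1. Each monomial c·X^i·Y^j·Z^k in F becomes c·x^i·y^j·1^k = c·x^i·y^j.
Substituting Z = 1: F(X, Y, 1) = 3*x**2 + x + 3*y**2 + 2*y + 2.
Note: deg(f) ≤ deg(F) = 2; strict inequality happens when F is divisible by Z (lost terms).


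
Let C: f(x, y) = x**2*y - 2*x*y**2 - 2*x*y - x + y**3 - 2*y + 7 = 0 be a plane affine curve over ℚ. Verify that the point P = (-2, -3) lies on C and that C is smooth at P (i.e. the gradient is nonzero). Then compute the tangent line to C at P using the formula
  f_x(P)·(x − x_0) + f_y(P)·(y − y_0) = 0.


Tangent line at P: -x + 9*y + 25 = 0.

Step 1: f(-2, -3) = 0, so P lies on C.
Step 2: partial derivatives
  f_x(x, y) = 2*x*y - 2*y**2 - 2*y - 1, f_y(x, y) = x**2 - 4*x*y - 2*x + 3*y**2 - 2.
  f_x(P) = -1, f_y(P) = 9 (gradient nonzero, so P is smooth).
Step 3: tangent line at P: -1·(x − -2) + 9·(y − -3) = 0.
Expanding: -x + 9*y + 25 = 0.


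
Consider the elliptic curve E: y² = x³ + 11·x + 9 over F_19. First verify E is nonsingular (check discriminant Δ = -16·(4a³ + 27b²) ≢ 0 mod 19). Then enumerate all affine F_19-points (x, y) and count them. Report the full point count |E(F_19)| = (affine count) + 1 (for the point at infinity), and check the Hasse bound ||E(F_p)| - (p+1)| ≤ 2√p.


Affine points = {(0, 3), (0, 16), (2, 1), (2, 18), (6, 5), (6, 14), (7, 7), (7, 12), (8, 1), (8, 18), (9, 1), (9, 18), (10, 6), (10, 13), (11, 6), (11, 13), (12, 8), (12, 11), (14, 0), (16, 5), (16, 14), (17, 6), (17, 13), (18, 4), (18, 15)}; affine count = 25; |E(F_19)| = 26.

Discriminant check: Δ ∝ 4a³ + 27b² = 4·11³ + 27·9² = 4·1331 + 27·81 ≡ 6 (mod 19). Nonzero ⇒ E is nonsingular.
For each x ∈ F_19, compute rhs = x³ + 11·x + 9 mod 19, then count y ∈ F_19 with y² ≡ rhs.
  x = 0: rhs = 9, matching y values: 3, 16 (2 points).
  x = 1: rhs = 2, matching y values: none (0 points).
  x = 2: rhs = 1, matching y values: 1, 18 (2 points).
  x = 3: rhs = 12, matching y values: none (0 points).
  x = 4: rhs = 3, matching y values: none (0 points).
  x = 5: rhs = 18, matching y values: none (0 points).
  x = 6: rhs = 6, matching y values: 5, 14 (2 points).
  x = 7: rhs = 11, matching y values: 7, 12 (2 points).
  x = 8: rhs = 1, matching y values: 1, 18 (2 points).
  x = 9: rhs = 1, matching y values: 1, 18 (2 points).
  x = 10: rhs = 17, matching y values: 6, 13 (2 points).
  x = 11: rhs = 17, matching y values: 6, 13 (2 points).
  x = 12: rhs = 7, matching y values: 8, 11 (2 points).
  x = 13: rhs = 12, matching y values: none (0 points).
  x = 14: rhs = 0, matching y values: 0 (1 points).
  x = 15: rhs = 15, matching y values: none (0 points).
  x = 16: rhs = 6, matching y values: 5, 14 (2 points).
  x = 17: rhs = 17, matching y values: 6, 13 (2 points).
  x = 18: rhs = 16, matching y values: 4, 15 (2 points).
Total affine count: 25.
Full point count |E(F_19)| = 25 + 1 = 26.
Hasse bound: |26 − (19+1)| = |6| = 6 ≤ 2√19 ≈ 8.7178 ✓.


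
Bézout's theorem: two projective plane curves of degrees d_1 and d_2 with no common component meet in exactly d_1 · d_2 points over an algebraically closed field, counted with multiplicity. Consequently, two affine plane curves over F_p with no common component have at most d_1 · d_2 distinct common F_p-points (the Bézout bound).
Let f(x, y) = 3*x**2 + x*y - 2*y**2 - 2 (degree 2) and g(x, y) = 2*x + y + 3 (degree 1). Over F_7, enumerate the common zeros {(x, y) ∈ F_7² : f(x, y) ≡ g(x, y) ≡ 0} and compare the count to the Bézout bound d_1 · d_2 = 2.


Common zeros: {(6, 6)}; count = 1; Bézout bound = 2.

deg(f) = 2, deg(g) = 1, so Bézout bound = 2.
Scan x ∈ F_7. For each x, list the y ∈ F_7 with f(x, y) ≡ 0 and those with g(x, y) ≡ 0 (mod 7); the common zeros in that column are the intersection.
  x = 0: f ≡ 0 at y ∈ ∅; g ≡ 0 at y ∈ {4}; common: ∅.
  x = 1: f ≡ 0 at y ∈ {1, 3}; g ≡ 0 at y ∈ {2}; common: ∅.
  x = 2: f ≡ 0 at y ∈ {4}; g ≡ 0 at y ∈ {0}; common: ∅.
  x = 3: f ≡ 0 at y ∈ ∅; g ≡ 0 at y ∈ {5}; common: ∅.
  x = 4: f ≡ 0 at y ∈ ∅; g ≡ 0 at y ∈ {3}; common: ∅.
  x = 5: f ≡ 0 at y ∈ {3}; g ≡ 0 at y ∈ {1}; common: ∅.
  x = 6: f ≡ 0 at y ∈ {4, 6}; g ≡ 0 at y ∈ {6}; common: {6}.
Collecting: common zeros = {(6, 6)}, so the count is 1.
Comparison with the Bézout bound: 1 ≤ 2 = deg(f)·deg(g), as expected for curves with no common component (the affine F_7-count falls short of the bound because intersections may lie at infinity, over extension fields, or carry multiplicity).


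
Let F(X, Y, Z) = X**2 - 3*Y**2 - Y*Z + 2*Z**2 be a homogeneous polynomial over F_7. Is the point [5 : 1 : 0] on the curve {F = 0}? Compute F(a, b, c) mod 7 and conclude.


F(5,1,0) ≡ 1 (mod 7); P is NOT on the curve.

Evaluate F(5, 1, 0) term-by-term (mod 7).
  X**2 ↦ 1·25·1·1 = 25
  -3*Y**2 ↦ -3·1·1·1 = -3
  -Y*Z ↦ -1·1·1·0 = 0
  2*Z**2 ↦ 2·1·1·0 = 0
Sum: F(5, 1, 0) = (25) + (-3) + (0) + (0) = 22.
Reducing mod 7: 22 ≡ 1 (mod 7).
Since F(a, b, c) ≡ 1 ≠ 0 (mod 7), P does NOT lie on the curve.


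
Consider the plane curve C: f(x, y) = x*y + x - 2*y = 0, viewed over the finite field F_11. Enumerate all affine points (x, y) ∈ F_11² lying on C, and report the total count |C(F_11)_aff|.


Affine F_11-points: {(0, 0), (1, 1), (3, 8), (4, 9), (5, 2), (6, 4), (7, 3), (8, 6), (9, 5), (10, 7)}; count = 10.

For each of the 121 pairs (x, y) ∈ F_11², evaluate f(x, y) mod 11. Record the zeros.
  x = 0: [0↦0, 1↦9, 2↦7, 3↦5, 4↦3, 5↦1, 6↦10, 7↦8, 8↦6, 9↦4, 10↦2]  zeros at y ∈ {0}
  x = 1: [0↦1, 1↦0, 2↦10, 3↦9, 4↦8, 5↦7, 6↦6, 7↦5, 8↦4, 9↦3, 10↦2]  zeros at y ∈ {1}
  x = 2: [0↦2, 1↦2, 2↦2, 3↦2, 4↦2, 5↦2, 6↦2, 7↦2, 8↦2, 9↦2, 10↦2]  zeros at y ∈ ∅
  x = 3: [0↦3, 1↦4, 2↦5, 3↦6, 4↦7, 5↦8, 6↦9, 7↦10, 8↦0, 9↦1, 10↦2]  zeros at y ∈ {8}
  x = 4: [0↦4, 1↦6, 2↦8, 3↦10, 4↦1, 5↦3, 6↦5, 7↦7, 8↦9, 9↦0, 10↦2]  zeros at y ∈ {9}
  x = 5: [0↦5, 1↦8, 2↦0, 3↦3, 4↦6, 5↦9, 6↦1, 7↦4, 8↦7, 9↦10, 10↦2]  zeros at y ∈ {2}
  x = 6: [0↦6, 1↦10, 2↦3, 3↦7, 4↦0, 5↦4, 6↦8, 7↦1, 8↦5, 9↦9, 10↦2]  zeros at y ∈ {4}
  x = 7: [0↦7, 1↦1, 2↦6, 3↦0, 4↦5, 5↦10, 6↦4, 7↦9, 8↦3, 9↦8, 10↦2]  zeros at y ∈ {3}
  x = 8: [0↦8, 1↦3, 2↦9, 3↦4, 4↦10, 5↦5, 6↦0, 7↦6, 8↦1, 9↦7, 10↦2]  zeros at y ∈ {6}
  x = 9: [0↦9, 1↦5, 2↦1, 3↦8, 4↦4, 5↦0, 6↦7, 7↦3, 8↦10, 9↦6, 10↦2]  zeros at y ∈ {5}
  x = 10: [0↦10, 1↦7, 2↦4, 3↦1, 4↦9, 5↦6, 6↦3, 7↦0, 8↦8, 9↦5, 10↦2]  zeros at y ∈ {7}
Collecting zeros: affine points = {(0, 0), (1, 1), (3, 8), (4, 9), (5, 2), (6, 4), (7, 3), (8, 6), (9, 5), (10, 7)}.
Total count |C(F_11)_aff| = 10.


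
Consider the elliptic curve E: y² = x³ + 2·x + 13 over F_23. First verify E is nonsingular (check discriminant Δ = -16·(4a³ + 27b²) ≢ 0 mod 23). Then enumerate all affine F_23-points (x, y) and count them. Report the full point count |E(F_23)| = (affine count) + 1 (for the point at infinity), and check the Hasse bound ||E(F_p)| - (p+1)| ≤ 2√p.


Affine points = {(0, 6), (0, 17), (1, 4), (1, 19), (2, 5), (2, 18), (3, 0), (4, 4), (4, 19), (7, 5), (7, 18), (8, 9), (8, 14), (9, 1), (9, 22), (11, 3), (11, 20), (14, 5), (14, 18), (16, 1), (16, 22), (18, 4), (18, 19), (20, 7), (20, 16), (21, 1), (21, 22)}; affine count = 27; |E(F_23)| = 28.

Discriminant check: Δ ∝ 4a³ + 27b² = 4·2³ + 27·13² = 4·8 + 27·169 ≡ 18 (mod 23). Nonzero ⇒ E is nonsingular.
For each x ∈ F_23, compute rhs = x³ + 2·x + 13 mod 23, then count y ∈ F_23 with y² ≡ rhs.
  x = 0: rhs = 13, matching y values: 6, 17 (2 points).
  x = 1: rhs = 16, matching y values: 4, 19 (2 points).
  x = 2: rhs = 2, matching y values: 5, 18 (2 points).
  x = 3: rhs = 0, matching y values: 0 (1 points).
  x = 4: rhs = 16, matching y values: 4, 19 (2 points).
  x = 5: rhs = 10, matching y values: none (0 points).
  x = 6: rhs = 11, matching y values: none (0 points).
  x = 7: rhs = 2, matching y values: 5, 18 (2 points).
  x = 8: rhs = 12, matching y values: 9, 14 (2 points).
  x = 9: rhs = 1, matching y values: 1, 22 (2 points).
  x = 10: rhs = 21, matching y values: none (0 points).
  x = 11: rhs = 9, matching y values: 3, 20 (2 points).
  x = 12: rhs = 17, matching y values: none (0 points).
  x = 13: rhs = 5, matching y values: none (0 points).
  x = 14: rhs = 2, matching y values: 5, 18 (2 points).
  x = 15: rhs = 14, matching y values: none (0 points).
  x = 16: rhs = 1, matching y values: 1, 22 (2 points).
  x = 17: rhs = 15, matching y values: none (0 points).
  x = 18: rhs = 16, matching y values: 4, 19 (2 points).
  x = 19: rhs = 10, matching y values: none (0 points).
  x = 20: rhs = 3, matching y values: 7, 16 (2 points).
  x = 21: rhs = 1, matching y values: 1, 22 (2 points).
  x = 22: rhs = 10, matching y values: none (0 points).
Total affine count: 27.
Full point count |E(F_23)| = 27 + 1 = 28.
Hasse bound: |28 − (23+1)| = |4| = 4 ≤ 2√23 ≈ 9.5917 ✓.


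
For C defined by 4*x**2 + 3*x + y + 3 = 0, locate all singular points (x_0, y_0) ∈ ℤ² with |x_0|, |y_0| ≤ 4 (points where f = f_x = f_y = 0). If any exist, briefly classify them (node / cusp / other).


No singular points in the scanned grid; C is smooth there.

Compute partial derivatives:
  f_x = 8*x + 3.
  f_y = 1.
f_y = 1 is a nonzero constant, so f_y never vanishes: no point (x, y) can satisfy f = f_x = f_y = 0. In particular no (x, y) ∈ {−4, ..., 4}² is singular; the curve is smooth.


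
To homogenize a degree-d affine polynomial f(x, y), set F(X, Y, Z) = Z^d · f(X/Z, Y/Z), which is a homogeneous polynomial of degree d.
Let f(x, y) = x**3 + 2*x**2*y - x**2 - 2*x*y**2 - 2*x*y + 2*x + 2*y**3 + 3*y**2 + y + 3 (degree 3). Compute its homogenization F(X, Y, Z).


F(X, Y, Z) = X**3 + 2*X**2*Y - X**2*Z - 2*X*Y**2 - 2*X*Y*Z + 2*X*Z**2 + 2*Y**3 + 3*Y**2*Z + Y*Z**2 + 3*Z**3

deg(f) = 3.
Substitute x = X/Z, y = Y/Z into f, then multiply by Z^3.
  monomial 1·x^3·y^0 ↦ 1·X^3·Y^0·Z^0.
  monomial 2·x^2·y^1 ↦ 2·X^2·Y^1·Z^0.
  monomial -1·x^2·y^0 ↦ -1·X^2·Y^0·Z^1.
  monomial -2·x^1·y^2 ↦ -2·X^1·Y^2·Z^0.
  monomial -2·x^1·y^1 ↦ -2·X^1·Y^1·Z^1.
  monomial 2·x^1·y^0 ↦ 2·X^1·Y^0·Z^2.
  monomial 2·x^0·y^3 ↦ 2·X^0·Y^3·Z^0.
  monomial 3·x^0·y^2 ↦ 3·X^0·Y^2·Z^1.
  monomial 1·x^0·y^1 ↦ 1·X^0·Y^1·Z^2.
  monomial 3·x^0·y^0 ↦ 3·X^0·Y^0·Z^3.
Collecting: F(X, Y, Z) = X**3 + 2*X**2*Y - X**2*Z - 2*X*Y**2 - 2*X*Y*Z + 2*X*Z**2 + 2*Y**3 + 3*Y**2*Z + Y*Z**2 + 3*Z**3.


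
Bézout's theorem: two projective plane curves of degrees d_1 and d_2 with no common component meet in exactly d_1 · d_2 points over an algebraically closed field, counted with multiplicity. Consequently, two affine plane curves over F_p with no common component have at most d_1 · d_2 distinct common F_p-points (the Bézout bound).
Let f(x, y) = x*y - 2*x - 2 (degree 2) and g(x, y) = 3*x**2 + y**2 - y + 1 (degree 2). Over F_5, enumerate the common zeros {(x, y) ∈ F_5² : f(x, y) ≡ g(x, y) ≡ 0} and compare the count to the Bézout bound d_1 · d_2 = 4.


Common zeros: ∅; count = 0; Bézout bound = 4.

deg(f) = 2, deg(g) = 2, so Bézout bound = 4.
Scan x ∈ F_5. For each x, list the y ∈ F_5 with f(x, y) ≡ 0 and those with g(x, y) ≡ 0 (mod 5); the common zeros in that column are the intersection.
  x = 0: f ≡ 0 at y ∈ ∅; g ≡ 0 at y ∈ ∅; common: ∅.
  x = 1: f ≡ 0 at y ∈ {4}; g ≡ 0 at y ∈ {3}; common: ∅.
  x = 2: f ≡ 0 at y ∈ {3}; g ≡ 0 at y ∈ {2, 4}; common: ∅.
  x = 3: f ≡ 0 at y ∈ {1}; g ≡ 0 at y ∈ {2, 4}; common: ∅.
  x = 4: f ≡ 0 at y ∈ {0}; g ≡ 0 at y ∈ {3}; common: ∅.
Collecting: common zeros = ∅, so the count is 0.
Comparison with the Bézout bound: 0 ≤ 4 = deg(f)·deg(g), as expected for curves with no common component (the affine F_5-count falls short of the bound because intersections may lie at infinity, over extension fields, or carry multiplicity).


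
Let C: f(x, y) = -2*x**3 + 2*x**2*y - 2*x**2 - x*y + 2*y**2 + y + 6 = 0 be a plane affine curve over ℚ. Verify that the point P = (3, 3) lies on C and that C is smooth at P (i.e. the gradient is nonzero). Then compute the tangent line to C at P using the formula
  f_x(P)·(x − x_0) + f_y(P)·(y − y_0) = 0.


Tangent line at P: -33*x + 28*y + 15 = 0.

Step 1: f(3, 3) = 0, so P lies on C.
Step 2: partial derivatives
  f_x(x, y) = -6*x**2 + 4*x*y - 4*x - y, f_y(x, y) = 2*x**2 - x + 4*y + 1.
  f_x(P) = -33, f_y(P) = 28 (gradient nonzero, so P is smooth).
Step 3: tangent line at P: -33·(x − 3) + 28·(y − 3) = 0.
Expanding: -33*x + 28*y + 15 = 0.


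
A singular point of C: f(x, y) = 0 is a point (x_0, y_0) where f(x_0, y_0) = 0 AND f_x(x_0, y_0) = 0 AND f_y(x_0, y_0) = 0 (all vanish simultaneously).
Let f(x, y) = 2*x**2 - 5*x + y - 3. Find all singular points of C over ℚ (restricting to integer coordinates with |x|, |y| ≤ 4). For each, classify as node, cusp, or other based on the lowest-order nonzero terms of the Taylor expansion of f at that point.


No singular points in the scanned grid; C is smooth there.

Compute partial derivatives:
  f_x = 4*x - 5.
  f_y = 1.
f_y = 1 is a nonzero constant, so f_y never vanishes: no point (x, y) can satisfy f = f_x = f_y = 0. In particular no (x, y) ∈ {−4, ..., 4}² is singular; the curve is smooth.


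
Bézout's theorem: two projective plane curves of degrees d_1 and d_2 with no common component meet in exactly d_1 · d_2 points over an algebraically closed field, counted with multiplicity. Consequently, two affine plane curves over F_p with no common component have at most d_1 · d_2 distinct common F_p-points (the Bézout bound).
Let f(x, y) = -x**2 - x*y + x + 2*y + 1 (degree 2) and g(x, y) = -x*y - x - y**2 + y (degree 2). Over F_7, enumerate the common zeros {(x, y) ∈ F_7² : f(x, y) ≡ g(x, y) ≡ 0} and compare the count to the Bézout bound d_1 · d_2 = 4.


Common zeros: {(6, 5)}; count = 1; Bézout bound = 4.

deg(f) = 2, deg(g) = 2, so Bézout bound = 4.
Scan x ∈ F_7. For each x, list the y ∈ F_7 with f(x, y) ≡ 0 and those with g(x, y) ≡ 0 (mod 7); the common zeros in that column are the intersection.
  x = 0: f ≡ 0 at y ∈ {3}; g ≡ 0 at y ∈ {0, 1}; common: ∅.
  x = 1: f ≡ 0 at y ∈ {6}; g ≡ 0 at y ∈ ∅; common: ∅.
  x = 2: f ≡ 0 at y ∈ ∅; g ≡ 0 at y ∈ {3}; common: ∅.
  x = 3: f ≡ 0 at y ∈ {2}; g ≡ 0 at y ∈ ∅; common: ∅.
  x = 4: f ≡ 0 at y ∈ {5}; g ≡ 0 at y ∈ {2}; common: ∅.
  x = 5: f ≡ 0 at y ∈ {3}; g ≡ 0 at y ∈ ∅; common: ∅.
  x = 6: f ≡ 0 at y ∈ {5}; g ≡ 0 at y ∈ {4, 5}; common: {5}.
Collecting: common zeros = {(6, 5)}, so the count is 1.
Comparison with the Bézout bound: 1 ≤ 4 = deg(f)·deg(g), as expected for curves with no common component (the affine F_7-count falls short of the bound because intersections may lie at infinity, over extension fields, or carry multiplicity).


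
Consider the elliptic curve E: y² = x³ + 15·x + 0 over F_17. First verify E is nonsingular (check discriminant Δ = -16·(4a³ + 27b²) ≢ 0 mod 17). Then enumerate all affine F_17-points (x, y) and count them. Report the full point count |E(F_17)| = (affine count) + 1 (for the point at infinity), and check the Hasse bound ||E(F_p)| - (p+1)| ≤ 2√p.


Affine points = {(0, 0), (1, 4), (1, 13), (2, 2), (2, 15), (3, 2), (3, 15), (5, 8), (5, 9), (6, 0), (11, 0), (12, 2), (12, 15), (14, 8), (14, 9), (15, 8), (15, 9), (16, 1), (16, 16)}; affine count = 19; |E(F_17)| = 20.

Discriminant check: Δ ∝ 4a³ + 27b² = 4·15³ + 27·0² = 4·3375 + 27·0 ≡ 2 (mod 17). Nonzero ⇒ E is nonsingular.
For each x ∈ F_17, compute rhs = x³ + 15·x + 0 mod 17, then count y ∈ F_17 with y² ≡ rhs.
  x = 0: rhs = 0, matching y values: 0 (1 points).
  x = 1: rhs = 16, matching y values: 4, 13 (2 points).
  x = 2: rhs = 4, matching y values: 2, 15 (2 points).
  x = 3: rhs = 4, matching y values: 2, 15 (2 points).
  x = 4: rhs = 5, matching y values: none (0 points).
  x = 5: rhs = 13, matching y values: 8, 9 (2 points).
  x = 6: rhs = 0, matching y values: 0 (1 points).
  x = 7: rhs = 6, matching y values: none (0 points).
  x = 8: rhs = 3, matching y values: none (0 points).
  x = 9: rhs = 14, matching y values: none (0 points).
  x = 10: rhs = 11, matching y values: none (0 points).
  x = 11: rhs = 0, matching y values: 0 (1 points).
  x = 12: rhs = 4, matching y values: 2, 15 (2 points).
  x = 13: rhs = 12, matching y values: none (0 points).
  x = 14: rhs = 13, matching y values: 8, 9 (2 points).
  x = 15: rhs = 13, matching y values: 8, 9 (2 points).
  x = 16: rhs = 1, matching y values: 1, 16 (2 points).
Total affine count: 19.
Full point count |E(F_17)| = 19 + 1 = 20.
Hasse bound: |20 − (17+1)| = |2| = 2 ≤ 2√17 ≈ 8.2462 ✓.


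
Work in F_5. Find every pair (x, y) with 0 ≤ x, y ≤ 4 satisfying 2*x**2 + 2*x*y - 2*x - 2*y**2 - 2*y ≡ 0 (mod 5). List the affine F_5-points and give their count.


Affine F_5-points: {(0, 0), (0, 4), (1, 0), (2, 2), (2, 4)}; count = 5.

For each of the 25 pairs (x, y) ∈ F_5², evaluate f(x, y) mod 5. Record the zeros.
  x = 0: [0↦0, 1↦1, 2↦3, 3↦1, 4↦0]  zeros at y ∈ {0, 4}
  x = 1: [0↦0, 1↦3, 2↦2, 3↦2, 4↦3]  zeros at y ∈ {0}
  x = 2: [0↦4, 1↦4, 2↦0, 3↦2, 4↦0]  zeros at y ∈ {2, 4}
  x = 3: [0↦2, 1↦4, 2↦2, 3↦1, 4↦1]  zeros at y ∈ ∅
  x = 4: [0↦4, 1↦3, 2↦3, 3↦4, 4↦1]  zeros at y ∈ ∅
Collecting zeros: affine points = {(0, 0), (0, 4), (1, 0), (2, 2), (2, 4)}.
Total count |C(F_5)_aff| = 5.


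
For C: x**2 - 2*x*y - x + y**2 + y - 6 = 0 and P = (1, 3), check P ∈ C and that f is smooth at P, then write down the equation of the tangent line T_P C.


Tangent line at P: -5*x + 5*y - 10 = 0.

Step 1: f(1, 3) = 0, so P lies on C.
Step 2: partial derivatives
  f_x(x, y) = 2*x - 2*y - 1, f_y(x, y) = -2*x + 2*y + 1.
  f_x(P) = -5, f_y(P) = 5 (gradient nonzero, so P is smooth).
Step 3: tangent line at P: -5·(x − 1) + 5·(y − 3) = 0.
Expanding: -5*x + 5*y - 10 = 0.


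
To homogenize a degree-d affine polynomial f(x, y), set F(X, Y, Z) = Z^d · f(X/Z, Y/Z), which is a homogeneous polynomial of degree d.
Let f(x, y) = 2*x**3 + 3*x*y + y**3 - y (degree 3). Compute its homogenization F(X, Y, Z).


F(X, Y, Z) = 2*X**3 + 3*X*Y*Z + Y**3 - Y*Z**2

deg(f) = 3.
Substitute x = X/Z, y = Y/Z into f, then multiply by Z^3.
  monomial 2·x^3·y^0 ↦ 2·X^3·Y^0·Z^0.
  monomial 3·x^1·y^1 ↦ 3·X^1·Y^1·Z^1.
  monomial 1·x^0·y^3 ↦ 1·X^0·Y^3·Z^0.
  monomial -1·x^0·y^1 ↦ -1·X^0·Y^1·Z^2.
Collecting: F(X, Y, Z) = 2*X**3 + 3*X*Y*Z + Y**3 - Y*Z**2.


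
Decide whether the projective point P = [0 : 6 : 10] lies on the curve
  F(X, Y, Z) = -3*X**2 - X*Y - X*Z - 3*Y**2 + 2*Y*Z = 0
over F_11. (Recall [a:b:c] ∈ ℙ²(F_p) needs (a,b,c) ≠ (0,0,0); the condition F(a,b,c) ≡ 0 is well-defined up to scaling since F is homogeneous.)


F(0,6,10) ≡ 1 (mod 11); P is NOT on the curve.

Evaluate F(0, 6, 10) term-by-term (mod 11).
  -3*X**2 ↦ -3·0·1·1 = 0
  -X*Y ↦ -1·0·6·1 = 0
  -X*Z ↦ -1·0·1·10 = 0
  -3*Y**2 ↦ -3·1·36·1 = -108
  2*Y*Z ↦ 2·1·6·10 = 120
Sum: F(0, 6, 10) = (0) + (0) + (0) + (-108) + (120) = 12.
Reducing mod 11: 12 ≡ 1 (mod 11).
Since F(a, b, c) ≡ 1 ≠ 0 (mod 11), P does NOT lie on the curve.


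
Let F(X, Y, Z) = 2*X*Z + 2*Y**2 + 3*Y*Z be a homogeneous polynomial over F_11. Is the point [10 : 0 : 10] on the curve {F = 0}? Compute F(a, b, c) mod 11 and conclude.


F(10,0,10) ≡ 2 (mod 11); P is NOT on the curve.

Evaluate F(10, 0, 10) term-by-term (mod 11).
  2*X*Z ↦ 2·10·1·10 = 200
  2*Y**2 ↦ 2·1·0·1 = 0
  3*Y*Z ↦ 3·1·0·10 = 0
Sum: F(10, 0, 10) = (200) + (0) + (0) = 200.
Reducing mod 11: 200 ≡ 2 (mod 11).
Since F(a, b, c) ≡ 2 ≠ 0 (mod 11), P does NOT lie on the curve.


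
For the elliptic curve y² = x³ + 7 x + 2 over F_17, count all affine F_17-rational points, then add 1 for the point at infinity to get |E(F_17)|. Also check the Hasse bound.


Affine points = {(0, 6), (0, 11), (3, 4), (3, 13), (4, 3), (4, 14), (5, 3), (5, 14), (8, 3), (8, 14), (10, 1), (10, 16), (11, 4), (11, 13)}; affine count = 14; |E(F_17)| = 15.

Discriminant check: Δ ∝ 4a³ + 27b² = 4·7³ + 27·2² = 4·343 + 27·4 ≡ 1 (mod 17). Nonzero ⇒ E is nonsingular.
For each x ∈ F_17, compute rhs = x³ + 7·x + 2 mod 17, then count y ∈ F_17 with y² ≡ rhs.
  x = 0: rhs = 2, matching y values: 6, 11 (2 points).
  x = 1: rhs = 10, matching y values: none (0 points).
  x = 2: rhs = 7, matching y values: none (0 points).
  x = 3: rhs = 16, matching y values: 4, 13 (2 points).
  x = 4: rhs = 9, matching y values: 3, 14 (2 points).
  x = 5: rhs = 9, matching y values: 3, 14 (2 points).
  x = 6: rhs = 5, matching y values: none (0 points).
  x = 7: rhs = 3, matching y values: none (0 points).
  x = 8: rhs = 9, matching y values: 3, 14 (2 points).
  x = 9: rhs = 12, matching y values: none (0 points).
  x = 10: rhs = 1, matching y values: 1, 16 (2 points).
  x = 11: rhs = 16, matching y values: 4, 13 (2 points).
  x = 12: rhs = 12, matching y values: none (0 points).
  x = 13: rhs = 12, matching y values: none (0 points).
  x = 14: rhs = 5, matching y values: none (0 points).
  x = 15: rhs = 14, matching y values: none (0 points).
  x = 16: rhs = 11, matching y values: none (0 points).
Total affine count: 14.
Full point count |E(F_17)| = 14 + 1 = 15.
Hasse bound: |15 − (17+1)| = |-3| = 3 ≤ 2√17 ≈ 8.2462 ✓.


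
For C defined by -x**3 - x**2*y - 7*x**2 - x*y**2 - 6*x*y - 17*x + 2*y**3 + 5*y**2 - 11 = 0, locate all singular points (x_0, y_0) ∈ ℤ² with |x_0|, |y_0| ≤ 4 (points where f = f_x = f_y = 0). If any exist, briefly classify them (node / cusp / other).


Singular points: {(-2, -1)}; classification: cusp.

Compute partial derivatives:
  f_x = -3*x**2 - 2*x*y - 14*x - y**2 - 6*y - 17.
  f_y = -x**2 - 2*x*y - 6*x + 6*y**2 + 10*y.
Scan x_0 ∈ {−4, ..., 4}. For each x_0, f_y(x_0, y) is a polynomial in y; find its integer roots y ∈ {−4, ..., 4}, then test f_x and f at those candidates.
  x = -4: f_y(-4, y) = 6*y**2 + 18*y + 8; no integer root y with |y| ≤ 4.
  x = -3: f_y(-3, y) = 6*y**2 + 16*y + 9; no integer root y with |y| ≤ 4.
  x = -2: f_y(-2, y) = 6*y**2 + 14*y + 8; vanishes at y ∈ {-1}. (-2, -1): f_x = 0, f = 0 — SINGULAR.
  x = -1: f_y(-1, y) = 6*y**2 + 12*y + 5; no integer root y with |y| ≤ 4.
  x = 0: f_y(0, y) = 6*y**2 + 10*y; vanishes at y ∈ {0}. (0, 0): f_x = -17 ≠ 0.
  x = 1: f_y(1, y) = 6*y**2 + 8*y - 7; no integer root y with |y| ≤ 4.
  x = 2: f_y(2, y) = 6*y**2 + 6*y - 16; no integer root y with |y| ≤ 4.
  x = 3: f_y(3, y) = 6*y**2 + 4*y - 27; no integer root y with |y| ≤ 4.
  x = 4: f_y(4, y) = 6*y**2 + 2*y - 40; no integer root y with |y| ≤ 4.
Only singular point on the grid: (-2, -1).
Classify: substitute x = -2 + u, y = -1 + v and expand: f = -u**3 - u**2*v - u*v**2 + 2*v**3 + v**2.
No constant or linear terms (consistent with a singular point). Quadratic part: v**2. Cubic part: -u**3 - u**2*v - u*v**2 + 2*v**3.
The quadratic part v**2 is a perfect square, so there is a single (double) tangent line v = 0, i.e. y = -1. Restricting the cubic part to that line (v = 0) leaves -u**3 ≠ 0, so f is not divisible by v and the branch is v² ≈ u**3 to lowest order — this is a cusp.
Classification: cusp.


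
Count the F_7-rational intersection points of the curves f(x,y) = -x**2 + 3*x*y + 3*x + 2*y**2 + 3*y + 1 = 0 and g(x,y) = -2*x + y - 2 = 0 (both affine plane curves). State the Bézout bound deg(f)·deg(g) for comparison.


Common zeros: ∅; count = 0; Bézout bound = 2.

deg(f) = 2, deg(g) = 1, so Bézout bound = 2.
Scan x ∈ F_7. For each x, list the y ∈ F_7 with f(x, y) ≡ 0 and those with g(x, y) ≡ 0 (mod 7); the common zeros in that column are the intersection.
  x = 0: f ≡ 0 at y ∈ {3, 6}; g ≡ 0 at y ∈ {2}; common: ∅.
  x = 1: f ≡ 0 at y ∈ ∅; g ≡ 0 at y ∈ {4}; common: ∅.
  x = 2: f ≡ 0 at y ∈ {1, 5}; g ≡ 0 at y ∈ {6}; common: ∅.
  x = 3: f ≡ 0 at y ∈ ∅; g ≡ 0 at y ∈ {1}; common: ∅.
  x = 4: f ≡ 0 at y ∈ {1, 2}; g ≡ 0 at y ∈ {3}; common: ∅.
  x = 5: f ≡ 0 at y ∈ {2, 3}; g ≡ 0 at y ∈ {5}; common: ∅.
  x = 6: f ≡ 0 at y ∈ ∅; g ≡ 0 at y ∈ {0}; common: ∅.
Collecting: common zeros = ∅, so the count is 0.
Comparison with the Bézout bound: 0 ≤ 2 = deg(f)·deg(g), as expected for curves with no common component (the affine F_7-count falls short of the bound because intersections may lie at infinity, over extension fields, or carry multiplicity).


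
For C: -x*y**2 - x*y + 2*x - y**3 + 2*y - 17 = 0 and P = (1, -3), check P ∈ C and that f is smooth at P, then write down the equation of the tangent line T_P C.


Tangent line at P: -4*x - 20*y - 56 = 0.

Step 1: f(1, -3) = 0, so P lies on C.
Step 2: partial derivatives
  f_x(x, y) = -y**2 - y + 2, f_y(x, y) = -2*x*y - x - 3*y**2 + 2.
  f_x(P) = -4, f_y(P) = -20 (gradient nonzero, so P is smooth).
Step 3: tangent line at P: -4·(x − 1) + -20·(y − -3) = 0.
Expanding: -4*x - 20*y - 56 = 0.


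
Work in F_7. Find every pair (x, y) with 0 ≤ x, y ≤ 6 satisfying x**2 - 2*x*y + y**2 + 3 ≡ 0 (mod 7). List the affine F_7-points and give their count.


Affine F_7-points: {(0, 2), (0, 5), (1, 3), (1, 6), (2, 0), (2, 4), (3, 1), (3, 5), (4, 2), (4, 6), (5, 0), (5, 3), (6, 1), (6, 4)}; count = 14.

For each of the 49 pairs (x, y) ∈ F_7², evaluate f(x, y) mod 7. Record the zeros.
  x = 0: [0↦3, 1↦4, 2↦0, 3↦5, 4↦5, 5↦0, 6↦4]  zeros at y ∈ {2, 5}
  x = 1: [0↦4, 1↦3, 2↦4, 3↦0, 4↦5, 5↦5, 6↦0]  zeros at y ∈ {3, 6}
  x = 2: [0↦0, 1↦4, 2↦3, 3↦4, 4↦0, 5↦5, 6↦5]  zeros at y ∈ {0, 4}
  x = 3: [0↦5, 1↦0, 2↦4, 3↦3, 4↦4, 5↦0, 6↦5]  zeros at y ∈ {1, 5}
  x = 4: [0↦5, 1↦5, 2↦0, 3↦4, 4↦3, 5↦4, 6↦0]  zeros at y ∈ {2, 6}
  x = 5: [0↦0, 1↦5, 2↦5, 3↦0, 4↦4, 5↦3, 6↦4]  zeros at y ∈ {0, 3}
  x = 6: [0↦4, 1↦0, 2↦5, 3↦5, 4↦0, 5↦4, 6↦3]  zeros at y ∈ {1, 4}
Collecting zeros: affine points = {(0, 2), (0, 5), (1, 3), (1, 6), (2, 0), (2, 4), (3, 1), (3, 5), (4, 2), (4, 6), (5, 0), (5, 3), (6, 1), (6, 4)}.
Total count |C(F_7)_aff| = 14.


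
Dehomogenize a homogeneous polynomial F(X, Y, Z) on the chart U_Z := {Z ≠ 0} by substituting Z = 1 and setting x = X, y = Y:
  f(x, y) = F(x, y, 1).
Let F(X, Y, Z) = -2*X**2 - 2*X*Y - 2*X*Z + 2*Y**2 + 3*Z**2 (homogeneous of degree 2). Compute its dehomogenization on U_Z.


f(x, y) = -2*x**2 - 2*x*y - 2*x + 2*y**2 + 3

On U_Z we set Z = 1. Each monomial c·X^i·Y^j·Z^k in F becomes c·x^i·y^j·1^k = c·x^i·y^j.
Substituting Z = 1: F(X, Y, 1) = -2*x**2 - 2*x*y - 2*x + 2*y**2 + 3.
Note: deg(f) ≤ deg(F) = 2; strict inequality happens when F is divisible by Z (lost terms).


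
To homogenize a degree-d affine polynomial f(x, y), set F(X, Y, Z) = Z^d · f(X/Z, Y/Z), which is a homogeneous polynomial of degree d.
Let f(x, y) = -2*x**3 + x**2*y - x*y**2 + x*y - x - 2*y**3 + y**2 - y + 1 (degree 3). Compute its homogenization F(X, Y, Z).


F(X, Y, Z) = -2*X**3 + X**2*Y - X*Y**2 + X*Y*Z - X*Z**2 - 2*Y**3 + Y**2*Z - Y*Z**2 + Z**3

deg(f) = 3.
Substitute x = X/Z, y = Y/Z into f, then multiply by Z^3.
  monomial -2·x^3·y^0 ↦ -2·X^3·Y^0·Z^0.
  monomial 1·x^2·y^1 ↦ 1·X^2·Y^1·Z^0.
  monomial -1·x^1·y^2 ↦ -1·X^1·Y^2·Z^0.
  monomial 1·x^1·y^1 ↦ 1·X^1·Y^1·Z^1.
  monomial -1·x^1·y^0 ↦ -1·X^1·Y^0·Z^2.
  monomial -2·x^0·y^3 ↦ -2·X^0·Y^3·Z^0.
  monomial 1·x^0·y^2 ↦ 1·X^0·Y^2·Z^1.
  monomial -1·x^0·y^1 ↦ -1·X^0·Y^1·Z^2.
  monomial 1·x^0·y^0 ↦ 1·X^0·Y^0·Z^3.
Collecting: F(X, Y, Z) = -2*X**3 + X**2*Y - X*Y**2 + X*Y*Z - X*Z**2 - 2*Y**3 + Y**2*Z - Y*Z**2 + Z**3.


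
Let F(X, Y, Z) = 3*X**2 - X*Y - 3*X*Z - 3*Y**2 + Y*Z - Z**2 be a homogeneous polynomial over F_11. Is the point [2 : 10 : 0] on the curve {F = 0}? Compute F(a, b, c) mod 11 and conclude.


F(2,10,0) ≡ 0 (mod 11); P is on the curve.

Evaluate F(2, 10, 0) term-by-term (mod 11).
  3*X**2 ↦ 3·4·1·1 = 12
  -X*Y ↦ -1·2·10·1 = -20
  -3*X*Z ↦ -3·2·1·0 = 0
  -3*Y**2 ↦ -3·1·100·1 = -300
  Y*Z ↦ 1·1·10·0 = 0
  -Z**2 ↦ -1·1·1·0 = 0
Sum: F(2, 10, 0) = (12) + (-20) + (0) + (-300) + (0) + (0) = -308.
Reducing mod 11: -308 ≡ 0 (mod 11).
Since F(a, b, c) ≡ 0 (mod 11), P lies on the curve.


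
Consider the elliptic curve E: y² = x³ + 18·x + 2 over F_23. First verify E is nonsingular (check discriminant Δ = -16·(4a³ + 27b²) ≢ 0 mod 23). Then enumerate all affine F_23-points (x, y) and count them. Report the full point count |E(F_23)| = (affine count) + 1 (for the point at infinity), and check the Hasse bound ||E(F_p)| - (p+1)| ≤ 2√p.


Affine points = {(0, 5), (0, 18), (2, 0), (4, 0), (6, 2), (6, 21), (10, 3), (10, 20), (11, 6), (11, 17), (13, 8), (13, 15), (14, 10), (14, 13), (15, 6), (15, 17), (16, 4), (16, 19), (17, 0), (19, 2), (19, 21), (20, 6), (20, 17), (21, 2), (21, 21), (22, 11), (22, 12)}; affine count = 27; |E(F_23)| = 28.

Discriminant check: Δ ∝ 4a³ + 27b² = 4·18³ + 27·2² = 4·5832 + 27·4 ≡ 22 (mod 23). Nonzero ⇒ E is nonsingular.
For each x ∈ F_23, compute rhs = x³ + 18·x + 2 mod 23, then count y ∈ F_23 with y² ≡ rhs.
  x = 0: rhs = 2, matching y values: 5, 18 (2 points).
  x = 1: rhs = 21, matching y values: none (0 points).
  x = 2: rhs = 0, matching y values: 0 (1 points).
  x = 3: rhs = 14, matching y values: none (0 points).
  x = 4: rhs = 0, matching y values: 0 (1 points).
  x = 5: rhs = 10, matching y values: none (0 points).
  x = 6: rhs = 4, matching y values: 2, 21 (2 points).
  x = 7: rhs = 11, matching y values: none (0 points).
  x = 8: rhs = 14, matching y values: none (0 points).
  x = 9: rhs = 19, matching y values: none (0 points).
  x = 10: rhs = 9, matching y values: 3, 20 (2 points).
  x = 11: rhs = 13, matching y values: 6, 17 (2 points).
  x = 12: rhs = 14, matching y values: none (0 points).
  x = 13: rhs = 18, matching y values: 8, 15 (2 points).
  x = 14: rhs = 8, matching y values: 10, 13 (2 points).
  x = 15: rhs = 13, matching y values: 6, 17 (2 points).
  x = 16: rhs = 16, matching y values: 4, 19 (2 points).
  x = 17: rhs = 0, matching y values: 0 (1 points).
  x = 18: rhs = 17, matching y values: none (0 points).
  x = 19: rhs = 4, matching y values: 2, 21 (2 points).
  x = 20: rhs = 13, matching y values: 6, 17 (2 points).
  x = 21: rhs = 4, matching y values: 2, 21 (2 points).
  x = 22: rhs = 6, matching y values: 11, 12 (2 points).
Total affine count: 27.
Full point count |E(F_23)| = 27 + 1 = 28.
Hasse bound: |28 − (23+1)| = |4| = 4 ≤ 2√23 ≈ 9.5917 ✓.
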